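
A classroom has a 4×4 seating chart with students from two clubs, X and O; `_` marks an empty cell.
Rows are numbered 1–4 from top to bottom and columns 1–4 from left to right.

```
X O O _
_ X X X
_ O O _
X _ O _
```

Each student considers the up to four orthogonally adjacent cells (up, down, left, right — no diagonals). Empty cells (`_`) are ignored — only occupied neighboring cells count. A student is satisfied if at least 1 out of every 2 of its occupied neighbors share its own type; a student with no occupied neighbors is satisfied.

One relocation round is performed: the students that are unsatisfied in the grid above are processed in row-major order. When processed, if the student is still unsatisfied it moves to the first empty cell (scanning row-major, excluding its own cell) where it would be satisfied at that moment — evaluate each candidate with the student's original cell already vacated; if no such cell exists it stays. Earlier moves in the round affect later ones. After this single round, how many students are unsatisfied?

2

Initially unsatisfied (in order): (1,1), (1,2), (2,2).
  (1,1) → (1,4).
  (1,2): now satisfied by earlier moves; stays.
  (2,2) → (2,1).
Resulting grid:
_ O O X
X _ X X
_ O O _
X _ O _
Unsatisfied now: (1,3), (2,3).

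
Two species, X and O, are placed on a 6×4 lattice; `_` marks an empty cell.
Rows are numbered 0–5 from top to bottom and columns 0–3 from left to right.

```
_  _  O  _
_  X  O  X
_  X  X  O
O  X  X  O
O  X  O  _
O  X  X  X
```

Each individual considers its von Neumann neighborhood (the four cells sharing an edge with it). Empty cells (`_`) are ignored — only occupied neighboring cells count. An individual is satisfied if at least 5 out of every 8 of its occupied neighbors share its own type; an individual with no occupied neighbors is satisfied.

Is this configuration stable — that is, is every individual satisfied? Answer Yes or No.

No

Row 0: (0,2)O 1/1 ✓
Row 1: (1,1)X 1/2 ✗ · (1,2)O 1/4 ✗ · (1,3)X 0/2 ✗
Row 2: (2,1)X 3/3 ✓ · (2,2)X 2/4 ✗ · (2,3)O 1/3 ✗
Row 3: (3,0)O 1/2 ✗ · (3,1)X 3/4 ✓ · (3,2)X 2/4 ✗ · (3,3)O 1/2 ✗
Row 4: (4,0)O 2/3 ✓ · (4,1)X 2/4 ✗ · (4,2)O 0/3 ✗
Row 5: (5,0)O 1/2 ✗ · (5,1)X 2/3 ✓ · (5,2)X 2/3 ✓ · (5,3)X 1/1 ✓
For instance (1,1) has only 1/2 same-type neighbors, below 5/8.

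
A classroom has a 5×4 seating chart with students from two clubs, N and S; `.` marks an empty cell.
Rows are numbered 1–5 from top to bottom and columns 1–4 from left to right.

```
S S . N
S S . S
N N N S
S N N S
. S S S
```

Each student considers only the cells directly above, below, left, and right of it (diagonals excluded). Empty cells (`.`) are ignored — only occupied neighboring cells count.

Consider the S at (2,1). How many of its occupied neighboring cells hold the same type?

2

Occupied neighbors of (2,1): (1,1)=S, (3,1)=N, (2,2)=S.
Same type (S): 2 of 3.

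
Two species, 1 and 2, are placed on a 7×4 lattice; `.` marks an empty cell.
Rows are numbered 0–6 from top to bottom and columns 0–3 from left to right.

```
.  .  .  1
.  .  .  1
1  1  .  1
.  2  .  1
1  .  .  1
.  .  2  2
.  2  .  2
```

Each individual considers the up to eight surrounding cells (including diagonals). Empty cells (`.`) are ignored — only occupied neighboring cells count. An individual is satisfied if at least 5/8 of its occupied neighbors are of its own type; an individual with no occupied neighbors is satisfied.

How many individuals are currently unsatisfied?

5

(0,3)1 1/1 ✓
(1,3)1 2/2 ✓
(2,0)1 1/2 ✗
(2,1)1 1/2 ✗
(2,3)1 2/2 ✓
(3,1)2 0/3 ✗
(3,3)1 2/2 ✓
(4,0)1 0/1 ✗
(4,3)1 1/3 ✗
(5,2)2 3/4 ✓
(5,3)2 2/3 ✓
(6,1)2 1/1 ✓
(6,3)2 2/2 ✓
Unsatisfied: (2,0), (2,1), (3,1), (4,0), (4,3) — 5 in total.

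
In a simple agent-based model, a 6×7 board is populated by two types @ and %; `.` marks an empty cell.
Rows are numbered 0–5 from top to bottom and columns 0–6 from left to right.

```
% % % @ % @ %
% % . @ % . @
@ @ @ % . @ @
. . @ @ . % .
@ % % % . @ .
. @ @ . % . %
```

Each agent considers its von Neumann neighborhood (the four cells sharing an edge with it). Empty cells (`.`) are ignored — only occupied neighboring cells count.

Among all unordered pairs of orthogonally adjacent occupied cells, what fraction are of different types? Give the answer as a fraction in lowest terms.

Scan each occupied cell's neighbors to the right and below so each pair is counted once.
Row 0: %(0,0)–%(0,1)= %(0,0)–%(1,0)= %(0,1)–%(0,2)= %(0,1)–%(1,1)= %(0,2)–@(0,3)≠ @(0,3)–%(0,4)≠ @(0,3)–@(1,3)= %(0,4)–@(0,5)≠ %(0,4)–%(1,4)= @(0,5)–%(0,6)≠ %(0,6)–@(1,6)≠  → 5/11 unlike.
Row 1: %(1,0)–%(1,1)= %(1,0)–@(2,0)≠ %(1,1)–@(2,1)≠ @(1,3)–%(1,4)≠ @(1,3)–%(2,3)≠ @(1,6)–@(2,6)=  → 4/6 unlike.
Row 2: @(2,0)–@(2,1)= @(2,1)–@(2,2)= @(2,2)–%(2,3)≠ @(2,2)–@(3,2)= %(2,3)–@(3,3)≠ @(2,5)–@(2,6)= @(2,5)–%(3,5)≠  → 3/7 unlike.
Row 3: @(3,2)–@(3,3)= @(3,2)–%(4,2)≠ @(3,3)–%(4,3)≠ %(3,5)–@(4,5)≠  → 3/4 unlike.
Row 4: @(4,0)–%(4,1)≠ %(4,1)–%(4,2)= %(4,1)–@(5,1)≠ %(4,2)–%(4,3)= %(4,2)–@(5,2)≠  → 3/5 unlike.
Row 5: @(5,1)–@(5,2)=  → 0/1 unlike.
Total adjacent occupied pairs: 34; unlike-type pairs: 18.
18/34 reduces to 9/17.

9/17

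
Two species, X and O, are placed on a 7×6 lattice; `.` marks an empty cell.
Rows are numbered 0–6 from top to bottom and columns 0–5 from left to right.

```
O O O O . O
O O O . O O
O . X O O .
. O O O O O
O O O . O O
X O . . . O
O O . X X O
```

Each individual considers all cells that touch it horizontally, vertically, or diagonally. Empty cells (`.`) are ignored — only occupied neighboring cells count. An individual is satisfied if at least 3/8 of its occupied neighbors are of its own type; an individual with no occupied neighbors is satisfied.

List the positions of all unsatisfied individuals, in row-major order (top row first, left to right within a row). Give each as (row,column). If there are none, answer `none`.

Row 0: (0,0)O 3/3 satisfied · (0,1)O 5/5 satisfied · (0,2)O 4/4 satisfied · (0,3)O 3/3 satisfied · (0,5)O 2/2 satisfied
Row 1: (1,0)O 4/4 satisfied · (1,1)O 6/7 satisfied · (1,2)O 5/6 satisfied · (1,4)O 5/5 satisfied · (1,5)O 3/3 satisfied
Row 2: (2,0)O 3/3 satisfied · (2,2)X 0/6 not · (2,3)O 6/7 satisfied · (2,4)O 6/6 satisfied
Row 3: (3,1)O 5/6 satisfied · (3,2)O 5/6 satisfied · (3,3)O 6/7 satisfied · (3,4)O 6/6 satisfied · (3,5)O 4/4 satisfied
Row 4: (4,0)O 3/4 satisfied · (4,1)O 5/6 satisfied · (4,2)O 5/5 satisfied · (4,4)O 5/5 satisfied · (4,5)O 4/4 satisfied
Row 5: (5,0)X 0/5 not · (5,1)O 5/6 satisfied · (5,5)O 3/4 satisfied
Row 6: (6,0)O 2/3 satisfied · (6,1)O 2/3 satisfied · (6,3)X 1/1 satisfied · (6,4)X 1/3 not · (6,5)O 1/2 satisfied

(2,2), (5,0), (6,4)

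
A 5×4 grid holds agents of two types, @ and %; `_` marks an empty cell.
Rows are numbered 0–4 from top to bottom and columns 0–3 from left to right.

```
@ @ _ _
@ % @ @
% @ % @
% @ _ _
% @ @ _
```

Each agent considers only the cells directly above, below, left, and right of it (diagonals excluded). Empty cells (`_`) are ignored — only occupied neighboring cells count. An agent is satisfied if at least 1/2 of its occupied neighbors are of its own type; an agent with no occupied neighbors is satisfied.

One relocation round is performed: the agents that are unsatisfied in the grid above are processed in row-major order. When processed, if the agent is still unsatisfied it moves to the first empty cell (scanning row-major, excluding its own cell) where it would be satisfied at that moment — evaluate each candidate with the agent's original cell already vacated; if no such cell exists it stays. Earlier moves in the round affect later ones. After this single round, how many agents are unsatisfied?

1

Initially unsatisfied (in order): (1,0), (1,1), (1,2), (2,0), (2,1), (2,2).
  (1,0) → (0,2).
  (1,1) → (1,0).
  (1,2): now satisfied by earlier moves; stays.
  (2,0): now satisfied by earlier moves; stays.
  (2,1) → (0,3).
  (2,2) → (2,1).
Resulting grid:
@ @ @ @
% _ @ @
% % _ @
% @ _ _
% @ @ _
Unsatisfied now: (3,1).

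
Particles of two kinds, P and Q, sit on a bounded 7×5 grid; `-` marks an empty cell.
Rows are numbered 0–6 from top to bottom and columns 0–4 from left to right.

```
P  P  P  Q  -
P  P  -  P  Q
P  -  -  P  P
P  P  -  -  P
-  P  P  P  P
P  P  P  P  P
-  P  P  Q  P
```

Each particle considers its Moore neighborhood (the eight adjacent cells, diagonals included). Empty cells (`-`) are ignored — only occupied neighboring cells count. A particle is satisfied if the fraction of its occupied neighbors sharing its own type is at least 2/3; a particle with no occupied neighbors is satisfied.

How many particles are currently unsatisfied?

Row 0: (0,0)P 3/3 satisfied · (0,1)P 4/4 satisfied · (0,2)P 3/4 satisfied · (0,3)Q 1/3 not
Row 1: (1,0)P 4/4 satisfied · (1,1)P 5/5 satisfied · (1,3)P 3/5 not · (1,4)Q 1/4 not
Row 2: (2,0)P 4/4 satisfied · (2,3)P 3/4 satisfied · (2,4)P 3/4 satisfied
Row 3: (3,0)P 3/3 satisfied · (3,1)P 4/4 satisfied · (3,4)P 4/4 satisfied
Row 4: (4,1)P 6/6 satisfied · (4,2)P 6/6 satisfied · (4,3)P 6/6 satisfied · (4,4)P 4/4 satisfied
Row 5: (5,0)P 3/3 satisfied · (5,1)P 6/6 satisfied · (5,2)P 7/8 satisfied · (5,3)P 7/8 satisfied · (5,4)P 4/5 satisfied
Row 6: (6,1)P 4/4 satisfied · (6,2)P 4/5 satisfied · (6,3)Q 0/5 not · (6,4)P 2/3 satisfied
Unsatisfied: (0,3), (1,3), (1,4), (6,3) — 4 in total.

4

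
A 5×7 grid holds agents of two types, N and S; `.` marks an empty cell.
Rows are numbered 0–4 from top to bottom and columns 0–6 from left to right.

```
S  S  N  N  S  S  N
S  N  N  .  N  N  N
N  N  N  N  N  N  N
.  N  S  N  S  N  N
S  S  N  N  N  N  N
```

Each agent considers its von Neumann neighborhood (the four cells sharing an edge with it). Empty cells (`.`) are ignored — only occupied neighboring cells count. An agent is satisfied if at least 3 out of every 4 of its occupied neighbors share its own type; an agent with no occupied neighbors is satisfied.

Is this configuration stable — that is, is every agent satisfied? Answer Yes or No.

No

(0,0)S 2/2 ✓
(0,1)S 1/3 ✗
(0,2)N 2/3 ✗
(0,3)N 1/2 ✗
(0,4)S 1/3 ✗
(0,5)S 1/3 ✗
(0,6)N 1/2 ✗
(1,0)S 1/3 ✗
(1,1)N 2/4 ✗
(1,2)N 3/3 ✓
(1,4)N 2/3 ✗
(1,5)N 3/4 ✓
(1,6)N 3/3 ✓
(2,0)N 1/2 ✗
(2,1)N 4/4 ✓
(2,2)N 3/4 ✓
(2,3)N 3/3 ✓
(2,4)N 3/4 ✓
(2,5)N 4/4 ✓
(2,6)N 3/3 ✓
(3,1)N 1/3 ✗
(3,2)S 0/4 ✗
(3,3)N 2/4 ✗
(3,4)S 0/4 ✗
(3,5)N 3/4 ✓
(3,6)N 3/3 ✓
(4,0)S 1/1 ✓
(4,1)S 1/3 ✗
(4,2)N 1/3 ✗
(4,3)N 3/3 ✓
(4,4)N 2/3 ✗
(4,5)N 3/3 ✓
(4,6)N 2/2 ✓
For instance (0,1) has only 1/3 same-type neighbors, below 3/4.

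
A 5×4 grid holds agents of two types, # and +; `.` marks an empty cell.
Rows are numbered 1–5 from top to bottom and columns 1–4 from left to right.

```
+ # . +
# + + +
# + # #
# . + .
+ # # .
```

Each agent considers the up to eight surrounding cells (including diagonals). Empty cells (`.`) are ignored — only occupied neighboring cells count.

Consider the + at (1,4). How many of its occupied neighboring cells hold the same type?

2

Occupied neighbors of (1,4): (2,3)=+, (2,4)=+.
Same type (+): 2 of 2.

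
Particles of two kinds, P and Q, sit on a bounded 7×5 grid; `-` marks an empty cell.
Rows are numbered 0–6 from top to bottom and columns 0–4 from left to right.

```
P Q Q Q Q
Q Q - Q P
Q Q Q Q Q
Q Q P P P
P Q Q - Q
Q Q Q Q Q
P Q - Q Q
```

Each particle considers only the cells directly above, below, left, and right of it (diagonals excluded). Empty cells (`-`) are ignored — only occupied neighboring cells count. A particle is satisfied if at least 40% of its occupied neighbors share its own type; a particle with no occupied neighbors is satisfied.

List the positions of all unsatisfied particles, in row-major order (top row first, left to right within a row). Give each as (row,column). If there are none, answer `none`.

Row 0: (0,0)P 0/2 not · (0,1)Q 2/3 satisfied · (0,2)Q 2/2 satisfied · (0,3)Q 3/3 satisfied · (0,4)Q 1/2 satisfied
Row 1: (1,0)Q 2/3 satisfied · (1,1)Q 3/3 satisfied · (1,3)Q 2/3 satisfied · (1,4)P 0/3 not
Row 2: (2,0)Q 3/3 satisfied · (2,1)Q 4/4 satisfied · (2,2)Q 2/3 satisfied · (2,3)Q 3/4 satisfied · (2,4)Q 1/3 not
Row 3: (3,0)Q 2/3 satisfied · (3,1)Q 3/4 satisfied · (3,2)P 1/4 not · (3,3)P 2/3 satisfied · (3,4)P 1/3 not
Row 4: (4,0)P 0/3 not · (4,1)Q 3/4 satisfied · (4,2)Q 2/3 satisfied · (4,4)Q 1/2 satisfied
Row 5: (5,0)Q 1/3 not · (5,1)Q 4/4 satisfied · (5,2)Q 3/3 satisfied · (5,3)Q 3/3 satisfied · (5,4)Q 3/3 satisfied
Row 6: (6,0)P 0/2 not · (6,1)Q 1/2 satisfied · (6,3)Q 2/2 satisfied · (6,4)Q 2/2 satisfied

(0,0), (1,4), (2,4), (3,2), (3,4), (4,0), (5,0), (6,0)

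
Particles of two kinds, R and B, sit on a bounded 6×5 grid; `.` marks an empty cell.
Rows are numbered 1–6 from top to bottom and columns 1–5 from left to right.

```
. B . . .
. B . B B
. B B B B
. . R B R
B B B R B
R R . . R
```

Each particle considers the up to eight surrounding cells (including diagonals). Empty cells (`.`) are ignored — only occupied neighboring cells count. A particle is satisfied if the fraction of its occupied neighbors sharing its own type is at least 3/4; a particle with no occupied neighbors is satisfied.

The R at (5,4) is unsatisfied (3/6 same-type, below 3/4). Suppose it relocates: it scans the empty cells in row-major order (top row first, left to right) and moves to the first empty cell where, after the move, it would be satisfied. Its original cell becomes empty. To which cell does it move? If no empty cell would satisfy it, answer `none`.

none

Vacating (5,4). Empty cells in order:
  (1,1): 0/2 same-type → still unsatisfied.
  (1,3): 0/3 same-type → still unsatisfied.
  (1,4): 0/2 same-type → still unsatisfied.
  (1,5): 0/2 same-type → still unsatisfied.
  (2,1): 0/3 same-type → still unsatisfied.
  (2,3): 0/6 same-type → still unsatisfied.
  (3,1): 0/2 same-type → still unsatisfied.
  (4,1): 0/3 same-type → still unsatisfied.
  (4,2): 1/6 same-type → still unsatisfied.
  (6,3): 1/3 same-type → still unsatisfied.
  (6,4): 1/3 same-type → still unsatisfied.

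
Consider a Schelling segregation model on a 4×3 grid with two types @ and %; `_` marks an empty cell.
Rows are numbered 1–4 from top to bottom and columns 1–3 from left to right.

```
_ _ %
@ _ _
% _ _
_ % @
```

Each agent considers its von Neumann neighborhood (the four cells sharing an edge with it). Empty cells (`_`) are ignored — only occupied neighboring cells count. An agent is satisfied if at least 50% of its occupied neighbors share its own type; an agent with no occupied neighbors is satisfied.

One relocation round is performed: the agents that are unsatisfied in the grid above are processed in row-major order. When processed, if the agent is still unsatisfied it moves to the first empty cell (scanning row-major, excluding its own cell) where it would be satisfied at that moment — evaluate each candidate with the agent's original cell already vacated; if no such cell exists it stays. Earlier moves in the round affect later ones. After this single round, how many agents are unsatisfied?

1

Initially unsatisfied (in order): (2,1), (3,1), (4,2), (4,3).
  (2,1) → (1,1).
  (3,1): now satisfied by earlier moves; stays.
  (4,2) → (1,2).
  (4,3): now satisfied by earlier moves; stays.
Resulting grid:
@ % %
_ _ _
% _ _
_ _ @
Unsatisfied now: (1,1).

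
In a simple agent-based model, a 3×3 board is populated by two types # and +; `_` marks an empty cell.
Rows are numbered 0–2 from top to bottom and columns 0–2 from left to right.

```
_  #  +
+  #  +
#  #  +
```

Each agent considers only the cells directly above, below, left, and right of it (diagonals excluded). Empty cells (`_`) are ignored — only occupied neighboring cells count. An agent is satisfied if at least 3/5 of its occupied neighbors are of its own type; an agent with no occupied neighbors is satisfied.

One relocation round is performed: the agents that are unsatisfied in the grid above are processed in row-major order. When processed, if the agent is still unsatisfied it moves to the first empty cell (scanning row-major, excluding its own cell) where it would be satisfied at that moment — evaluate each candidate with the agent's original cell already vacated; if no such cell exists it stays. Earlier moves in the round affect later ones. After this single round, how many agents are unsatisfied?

Initially unsatisfied (in order): (0,1), (0,2), (1,0), (1,1), (2,0), (2,2).
  (0,1): no empty cell satisfies it; stays.
  (0,2): no empty cell satisfies it; stays.
  (1,0): no empty cell satisfies it; stays.
  (1,1): no empty cell satisfies it; stays.
  (2,0): no empty cell satisfies it; stays.
  (2,2): no empty cell satisfies it; stays.
Resulting grid:
_ # +
+ # +
# # +
Unsatisfied now: (0,1), (0,2), (1,0), (1,1), (2,0), (2,2).

6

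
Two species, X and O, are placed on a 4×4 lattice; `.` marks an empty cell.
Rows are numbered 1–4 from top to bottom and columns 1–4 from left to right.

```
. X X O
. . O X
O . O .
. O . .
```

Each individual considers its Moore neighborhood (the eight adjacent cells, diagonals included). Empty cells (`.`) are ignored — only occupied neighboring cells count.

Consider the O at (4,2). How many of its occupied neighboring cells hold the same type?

2

Occupied neighbors of (4,2): (3,1)=O, (3,3)=O.
Same type (O): 2 of 2.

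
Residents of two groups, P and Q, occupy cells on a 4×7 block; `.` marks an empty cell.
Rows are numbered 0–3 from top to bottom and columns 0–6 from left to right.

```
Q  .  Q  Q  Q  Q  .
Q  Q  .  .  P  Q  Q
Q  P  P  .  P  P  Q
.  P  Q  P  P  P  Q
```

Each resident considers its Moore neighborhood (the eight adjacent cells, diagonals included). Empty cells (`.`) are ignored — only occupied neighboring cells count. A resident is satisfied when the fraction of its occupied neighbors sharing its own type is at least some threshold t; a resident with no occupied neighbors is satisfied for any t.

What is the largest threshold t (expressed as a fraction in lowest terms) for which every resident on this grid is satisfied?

0/1

Row 0: (0,0)Q 2/2 · (0,2)Q 2/2 · (0,3)Q 2/3 · (0,4)Q 3/4 · (0,5)Q 3/4
Row 1: (1,0)Q 3/4 · (1,1)Q 4/6 · (1,4)P 2/6 · (1,5)Q 4/7 · (1,6)Q 3/4
Row 2: (2,0)Q 2/4 · (2,1)P 2/6 · (2,2)P 3/5 · (2,4)P 5/6 · (2,5)P 4/8 · (2,6)Q 3/5
Row 3: (3,1)P 2/4 · (3,2)Q 0/4 · (3,3)P 3/4 · (3,4)P 4/4 · (3,5)P 3/5 · (3,6)Q 1/3
The smallest same-type fraction is 0/4 at (3,2), which reduces to 0/1. Any threshold above that leaves this resident unsatisfied.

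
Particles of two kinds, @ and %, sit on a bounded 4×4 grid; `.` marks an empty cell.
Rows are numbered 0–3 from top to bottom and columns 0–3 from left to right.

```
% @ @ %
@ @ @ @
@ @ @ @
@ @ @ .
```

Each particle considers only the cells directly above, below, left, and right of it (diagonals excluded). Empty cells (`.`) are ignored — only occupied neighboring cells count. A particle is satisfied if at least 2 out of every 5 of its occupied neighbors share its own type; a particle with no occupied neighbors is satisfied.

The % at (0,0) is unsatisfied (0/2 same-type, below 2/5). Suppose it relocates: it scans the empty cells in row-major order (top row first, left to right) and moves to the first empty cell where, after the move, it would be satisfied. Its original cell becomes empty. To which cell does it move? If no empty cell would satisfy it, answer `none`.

Vacating (0,0). Empty cells in order:
  (3,3): 0/2 same-type → still unsatisfied.

none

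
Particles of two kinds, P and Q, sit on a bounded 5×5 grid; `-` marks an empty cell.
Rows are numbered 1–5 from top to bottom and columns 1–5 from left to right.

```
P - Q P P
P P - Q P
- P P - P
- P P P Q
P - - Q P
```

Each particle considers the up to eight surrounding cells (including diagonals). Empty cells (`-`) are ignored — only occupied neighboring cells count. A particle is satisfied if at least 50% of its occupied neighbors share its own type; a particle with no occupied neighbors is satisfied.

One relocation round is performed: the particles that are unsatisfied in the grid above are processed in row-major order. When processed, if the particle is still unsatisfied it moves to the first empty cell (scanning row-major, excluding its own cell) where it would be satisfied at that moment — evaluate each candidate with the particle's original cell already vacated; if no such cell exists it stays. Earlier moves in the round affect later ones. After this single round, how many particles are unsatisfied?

Initially unsatisfied (in order): (1,3), (2,4), (4,5), (5,4), (5,5).
  (1,3): no empty cell satisfies it; stays.
  (2,4): no empty cell satisfies it; stays.
  (4,5): no empty cell satisfies it; stays.
  (5,4): no empty cell satisfies it; stays.
  (5,5) → (1,2).
Resulting grid:
P P Q P P
P P - Q P
- P P - P
- P P P Q
P - - Q -
Unsatisfied now: (1,3), (2,4), (4,5), (5,4).

4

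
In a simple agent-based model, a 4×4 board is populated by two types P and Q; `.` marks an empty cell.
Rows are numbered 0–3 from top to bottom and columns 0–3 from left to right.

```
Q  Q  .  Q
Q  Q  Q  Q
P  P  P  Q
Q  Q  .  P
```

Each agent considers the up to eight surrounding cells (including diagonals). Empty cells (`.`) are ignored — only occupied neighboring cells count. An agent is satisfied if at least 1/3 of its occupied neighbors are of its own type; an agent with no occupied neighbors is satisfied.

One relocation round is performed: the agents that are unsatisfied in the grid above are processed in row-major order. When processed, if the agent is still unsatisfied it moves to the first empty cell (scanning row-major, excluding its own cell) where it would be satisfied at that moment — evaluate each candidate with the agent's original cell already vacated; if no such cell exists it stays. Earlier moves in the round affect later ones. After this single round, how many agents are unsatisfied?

Initially unsatisfied (in order): (2,0), (2,1), (2,2), (3,1).
  (2,0) → (3,2).
  (2,1): no empty cell satisfies it; stays.
  (2,2): now satisfied by earlier moves; stays.
  (3,1) → (0,2).
Resulting grid:
Q Q Q Q
Q Q Q Q
. P P Q
Q . P P
Unsatisfied now: (3,0).

1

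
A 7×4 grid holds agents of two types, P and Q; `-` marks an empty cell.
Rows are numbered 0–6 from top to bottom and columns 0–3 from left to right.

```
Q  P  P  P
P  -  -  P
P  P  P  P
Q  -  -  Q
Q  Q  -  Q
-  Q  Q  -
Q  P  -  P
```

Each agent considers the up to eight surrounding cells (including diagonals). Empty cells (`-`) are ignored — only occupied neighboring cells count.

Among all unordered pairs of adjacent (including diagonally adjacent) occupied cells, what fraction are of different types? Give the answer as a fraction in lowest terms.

5/16

Scan each occupied cell's neighbors to the right and below (and the two forward diagonals) so each pair is counted once.
From row 0: 2 unlike of 7 pairs (running 2/7).
From row 1: 0 unlike of 4 pairs (running 2/11).
From row 2: 4 unlike of 7 pairs (running 6/18).
From row 3: 0 unlike of 3 pairs (running 6/21).
From row 4: 0 unlike of 5 pairs (running 6/26).
From row 5: 3 unlike of 5 pairs (running 9/31).
From row 6: 1 unlike of 1 pairs (running 10/32).
Total adjacent occupied pairs: 32; unlike-type pairs: 10.
10/32 reduces to 5/16.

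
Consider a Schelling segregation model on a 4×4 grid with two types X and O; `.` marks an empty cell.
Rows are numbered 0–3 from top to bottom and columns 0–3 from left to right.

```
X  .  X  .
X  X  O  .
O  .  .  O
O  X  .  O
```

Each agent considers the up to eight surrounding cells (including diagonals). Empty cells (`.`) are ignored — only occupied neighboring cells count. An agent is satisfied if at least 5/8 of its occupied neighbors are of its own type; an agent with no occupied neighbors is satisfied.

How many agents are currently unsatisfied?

Row 0: (0,0)X 2/2 ✓ · (0,2)X 1/2 ✗
Row 1: (1,0)X 2/3 ✓ · (1,1)X 3/5 ✗ · (1,2)O 1/3 ✗
Row 2: (2,0)O 1/4 ✗ · (2,3)O 2/2 ✓
Row 3: (3,0)O 1/2 ✗ · (3,1)X 0/2 ✗ · (3,3)O 1/1 ✓
Unsatisfied: (0,2), (1,1), (1,2), (2,0), (3,0), (3,1) — 6 in total.

6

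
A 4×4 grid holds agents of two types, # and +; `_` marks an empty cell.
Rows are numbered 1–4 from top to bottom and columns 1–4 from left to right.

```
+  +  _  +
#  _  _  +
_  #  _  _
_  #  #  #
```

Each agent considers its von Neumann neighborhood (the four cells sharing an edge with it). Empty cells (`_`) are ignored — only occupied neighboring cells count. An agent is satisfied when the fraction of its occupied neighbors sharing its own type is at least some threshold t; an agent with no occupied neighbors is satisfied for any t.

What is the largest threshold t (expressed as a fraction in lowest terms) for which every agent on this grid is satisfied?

(1,1)+ 1/2
(1,2)+ 1/1
(1,4)+ 1/1
(2,1)# 0/1
(2,4)+ 1/1
(3,2)# 1/1
(4,2)# 2/2
(4,3)# 2/2
(4,4)# 1/1
The smallest same-type fraction is 0/1 at (2,1), which reduces to 0/1. Any threshold above that leaves this agent unsatisfied.

0/1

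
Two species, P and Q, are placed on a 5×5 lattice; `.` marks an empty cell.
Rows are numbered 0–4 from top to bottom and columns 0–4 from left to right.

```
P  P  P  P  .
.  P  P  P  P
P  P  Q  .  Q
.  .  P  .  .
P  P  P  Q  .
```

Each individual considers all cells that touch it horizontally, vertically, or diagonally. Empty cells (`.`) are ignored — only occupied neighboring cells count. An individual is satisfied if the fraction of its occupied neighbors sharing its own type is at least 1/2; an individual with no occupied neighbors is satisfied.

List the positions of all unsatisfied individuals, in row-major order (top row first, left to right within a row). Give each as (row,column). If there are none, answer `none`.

(2,2), (2,4), (4,3)

Row 0: (0,0)P 2/2 ok · (0,1)P 4/4 ok · (0,2)P 5/5 ok · (0,3)P 4/4 ok
Row 1: (1,1)P 6/7 ok · (1,2)P 6/7 ok · (1,3)P 4/6 ok · (1,4)P 2/3 ok
Row 2: (2,0)P 2/2 ok · (2,1)P 4/5 ok · (2,2)Q 0/5 unhappy · (2,4)Q 0/2 unhappy
Row 3: (3,2)P 3/5 ok
Row 4: (4,0)P 1/1 ok · (4,1)P 3/3 ok · (4,2)P 2/3 ok · (4,3)Q 0/2 unhappy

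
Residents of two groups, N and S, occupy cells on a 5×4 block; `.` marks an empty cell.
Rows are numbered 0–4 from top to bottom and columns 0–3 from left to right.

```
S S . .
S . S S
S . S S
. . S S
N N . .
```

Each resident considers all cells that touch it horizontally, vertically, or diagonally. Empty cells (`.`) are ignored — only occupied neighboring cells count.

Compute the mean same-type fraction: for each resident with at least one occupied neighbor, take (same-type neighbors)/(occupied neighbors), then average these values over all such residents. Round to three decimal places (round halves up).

0.938

Row 0: (0,0)S 2/2 · (0,1)S 3/3
Row 1: (1,0)S 3/3 · (1,2)S 4/4 · (1,3)S 3/3
Row 2: (2,0)S 1/1 · (2,2)S 5/5 · (2,3)S 5/5
Row 3: (3,2)S 3/4 · (3,3)S 3/3
Row 4: (4,0)N 1/1 · (4,1)N 1/2
Sum over 12 residents: 2/2 + 3/3 + 3/3 + 4/4 + 3/3 + 1/1 + 5/5 + 5/5 + 3/4 + 3/3 + 1/1 + 1/2 = 45/4; mean = 45/4 ÷ 12 = 15/16 = 0.9375 → 0.938.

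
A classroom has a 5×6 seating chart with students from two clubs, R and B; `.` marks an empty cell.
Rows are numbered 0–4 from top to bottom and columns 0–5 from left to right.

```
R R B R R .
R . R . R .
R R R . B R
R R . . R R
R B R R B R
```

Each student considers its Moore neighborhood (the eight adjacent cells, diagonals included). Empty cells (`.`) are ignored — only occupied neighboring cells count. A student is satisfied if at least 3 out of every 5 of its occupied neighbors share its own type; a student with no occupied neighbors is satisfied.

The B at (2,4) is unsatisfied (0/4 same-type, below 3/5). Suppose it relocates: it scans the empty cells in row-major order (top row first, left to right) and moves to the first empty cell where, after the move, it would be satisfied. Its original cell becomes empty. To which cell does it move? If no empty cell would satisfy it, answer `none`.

Vacating (2,4). Empty cells in order:
  (0,5): 0/2 same-type → still unsatisfied.
  (1,1): 1/8 same-type → still unsatisfied.
  (1,3): 1/6 same-type → still unsatisfied.
  (1,5): 0/3 same-type → still unsatisfied.
  (2,3): 0/4 same-type → still unsatisfied.
  (3,2): 1/6 same-type → still unsatisfied.
  (3,3): 1/5 same-type → still unsatisfied.

none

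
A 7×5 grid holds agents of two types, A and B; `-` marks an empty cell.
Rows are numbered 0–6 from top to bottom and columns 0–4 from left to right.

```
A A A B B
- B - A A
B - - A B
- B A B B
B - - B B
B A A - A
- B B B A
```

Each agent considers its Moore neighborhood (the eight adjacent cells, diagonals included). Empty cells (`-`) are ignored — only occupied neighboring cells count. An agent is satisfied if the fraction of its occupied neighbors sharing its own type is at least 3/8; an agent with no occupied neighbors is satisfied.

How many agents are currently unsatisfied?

Row 0: (0,0)A 1/2 ✓ · (0,1)A 2/3 ✓ · (0,2)A 2/4 ✓ · (0,3)B 1/4 ✗ · (0,4)B 1/3 ✗
Row 1: (1,1)B 1/4 ✗ · (1,3)A 3/6 ✓ · (1,4)A 2/5 ✓
Row 2: (2,0)B 2/2 ✓ · (2,3)A 3/6 ✓ · (2,4)B 2/5 ✓
Row 3: (3,1)B 2/3 ✓ · (3,2)A 1/4 ✗ · (3,3)B 4/6 ✓ · (3,4)B 4/5 ✓
Row 4: (4,0)B 2/3 ✓ · (4,3)B 3/6 ✓ · (4,4)B 3/4 ✓
Row 5: (5,0)B 2/3 ✓ · (5,1)A 1/5 ✗ · (5,2)A 1/5 ✗ · (5,4)A 1/4 ✗
Row 6: (6,1)B 2/4 ✓ · (6,2)B 2/4 ✓ · (6,3)B 1/4 ✗ · (6,4)A 1/2 ✓
Unsatisfied: (0,3), (0,4), (1,1), (3,2), (5,1), (5,2), (5,4), (6,3) — 8 in total.

8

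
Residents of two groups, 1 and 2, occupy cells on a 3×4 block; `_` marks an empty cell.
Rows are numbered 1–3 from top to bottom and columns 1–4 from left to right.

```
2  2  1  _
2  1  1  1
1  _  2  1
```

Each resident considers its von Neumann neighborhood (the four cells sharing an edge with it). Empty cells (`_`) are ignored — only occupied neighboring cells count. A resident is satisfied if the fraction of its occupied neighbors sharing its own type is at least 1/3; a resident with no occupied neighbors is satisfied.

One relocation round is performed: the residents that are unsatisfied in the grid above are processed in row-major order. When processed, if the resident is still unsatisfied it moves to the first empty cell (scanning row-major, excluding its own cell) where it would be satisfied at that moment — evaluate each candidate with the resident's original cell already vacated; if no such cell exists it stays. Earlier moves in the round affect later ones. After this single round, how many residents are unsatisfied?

0

Initially unsatisfied (in order): (3,1), (3,3).
  (3,1) → (1,4).
  (3,3) → (3,1).
Resulting grid:
2 2 1 1
2 1 1 1
2 _ _ 1
All satisfied now.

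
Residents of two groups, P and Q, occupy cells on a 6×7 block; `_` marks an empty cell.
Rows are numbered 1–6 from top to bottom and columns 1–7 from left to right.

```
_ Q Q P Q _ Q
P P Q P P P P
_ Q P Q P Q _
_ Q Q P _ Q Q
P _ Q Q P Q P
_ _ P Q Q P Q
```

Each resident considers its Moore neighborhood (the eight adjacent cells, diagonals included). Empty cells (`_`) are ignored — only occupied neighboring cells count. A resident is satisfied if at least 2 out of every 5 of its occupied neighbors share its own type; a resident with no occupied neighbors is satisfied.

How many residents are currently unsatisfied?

13

Row 1: (1,2)Q 2/4 ✓ · (1,3)Q 2/5 ✓ · (1,4)P 2/5 ✓ · (1,5)Q 0/4 ✗ · (1,7)Q 0/2 ✗
Row 2: (2,1)P 1/3 ✗ · (2,2)P 2/6 ✗ · (2,3)Q 4/8 ✓ · (2,4)P 4/8 ✓ · (2,5)P 4/7 ✓ · (2,6)P 3/6 ✓ · (2,7)P 1/3 ✗
Row 3: (3,2)Q 3/6 ✓ · (3,3)P 3/8 ✗ · (3,4)Q 2/7 ✗ · (3,5)P 4/7 ✓ · (3,6)Q 2/6 ✗
Row 4: (4,2)Q 3/5 ✓ · (4,3)Q 5/7 ✓ · (4,4)P 3/7 ✓ · (4,6)Q 3/6 ✓ · (4,7)Q 3/4 ✓
Row 5: (5,1)P 0/1 ✗ · (5,3)Q 4/6 ✓ · (5,4)Q 4/7 ✓ · (5,5)P 2/7 ✗ · (5,6)Q 4/7 ✓ · (5,7)P 1/5 ✗
Row 6: (6,3)P 0/3 ✗ · (6,4)Q 3/5 ✓ · (6,5)Q 3/5 ✓ · (6,6)P 2/5 ✓ · (6,7)Q 1/3 ✗
Unsatisfied: (1,5), (1,7), (2,1), (2,2), (2,7), (3,3), (3,4), (3,6), (5,1), (5,5), (5,7), (6,3), (6,7) — 13 in total.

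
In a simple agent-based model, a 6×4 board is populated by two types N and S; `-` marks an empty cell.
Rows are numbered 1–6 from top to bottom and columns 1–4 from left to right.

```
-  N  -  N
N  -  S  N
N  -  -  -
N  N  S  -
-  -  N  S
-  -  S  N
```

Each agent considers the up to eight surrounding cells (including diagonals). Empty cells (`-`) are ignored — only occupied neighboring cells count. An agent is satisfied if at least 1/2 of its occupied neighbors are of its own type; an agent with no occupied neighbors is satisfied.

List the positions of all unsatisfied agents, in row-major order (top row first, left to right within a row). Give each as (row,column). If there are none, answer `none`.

(1,2)N 1/2 satisfied
(1,4)N 1/2 satisfied
(2,1)N 2/2 satisfied
(2,3)S 0/3 not
(2,4)N 1/2 satisfied
(3,1)N 3/3 satisfied
(4,1)N 2/2 satisfied
(4,2)N 3/4 satisfied
(4,3)S 1/3 not
(5,3)N 2/5 not
(5,4)S 2/4 satisfied
(6,3)S 1/3 not
(6,4)N 1/3 not

(2,3), (4,3), (5,3), (6,3), (6,4)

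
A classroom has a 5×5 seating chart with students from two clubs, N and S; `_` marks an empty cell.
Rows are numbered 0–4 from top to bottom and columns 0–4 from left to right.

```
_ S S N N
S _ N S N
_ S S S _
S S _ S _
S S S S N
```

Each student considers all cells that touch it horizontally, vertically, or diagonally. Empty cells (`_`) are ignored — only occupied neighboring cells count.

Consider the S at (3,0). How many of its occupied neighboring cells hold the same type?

4

Occupied neighbors of (3,0): (2,1)=S, (3,1)=S, (4,0)=S, (4,1)=S.
Same type (S): 4 of 4.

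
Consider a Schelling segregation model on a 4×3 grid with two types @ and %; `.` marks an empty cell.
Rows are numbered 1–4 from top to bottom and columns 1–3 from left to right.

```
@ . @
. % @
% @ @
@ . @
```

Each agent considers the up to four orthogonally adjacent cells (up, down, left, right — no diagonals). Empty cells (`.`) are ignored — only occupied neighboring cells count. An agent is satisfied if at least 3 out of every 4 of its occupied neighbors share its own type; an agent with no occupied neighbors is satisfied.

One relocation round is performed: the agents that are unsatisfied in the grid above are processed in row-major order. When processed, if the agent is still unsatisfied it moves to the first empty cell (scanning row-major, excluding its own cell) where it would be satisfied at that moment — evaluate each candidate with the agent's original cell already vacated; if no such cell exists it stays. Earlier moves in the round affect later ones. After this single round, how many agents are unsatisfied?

Initially unsatisfied (in order): (2,2), (2,3), (3,1), (3,2), (4,1).
  (2,2): no empty cell satisfies it; stays.
  (2,3) → (4,2).
  (3,1): no empty cell satisfies it; stays.
  (3,2): no empty cell satisfies it; stays.
  (4,1): no empty cell satisfies it; stays.
Resulting grid:
@ . @
. % .
% @ @
@ @ @
Unsatisfied now: (2,2), (3,1), (3,2), (4,1).

4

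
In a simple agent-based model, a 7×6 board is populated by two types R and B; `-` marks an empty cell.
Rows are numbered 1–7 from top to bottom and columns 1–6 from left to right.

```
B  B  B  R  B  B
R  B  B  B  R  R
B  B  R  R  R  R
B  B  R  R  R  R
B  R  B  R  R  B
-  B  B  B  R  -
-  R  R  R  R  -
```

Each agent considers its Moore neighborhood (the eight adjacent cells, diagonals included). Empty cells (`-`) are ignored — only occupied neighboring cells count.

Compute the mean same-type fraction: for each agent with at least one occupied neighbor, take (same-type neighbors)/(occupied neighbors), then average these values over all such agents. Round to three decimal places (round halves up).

0.572

Row 1: (1,1)B 2/3 · (1,2)B 4/5 · (1,3)B 4/5 · (1,4)R 1/5 · (1,5)B 2/5 · (1,6)B 1/3
Row 2: (2,1)R 0/5 · (2,2)B 6/8 · (2,3)B 5/8 · (2,4)B 3/8 · (2,5)R 5/8 · (2,6)R 3/5
Row 3: (3,1)B 4/5 · (3,2)B 5/8 · (3,3)R 3/8 · (3,4)R 6/8 · (3,5)R 7/8 · (3,6)R 5/5
Row 4: (4,1)B 4/5 · (4,2)B 5/8 · (4,3)R 5/8 · (4,4)R 7/8 · (4,5)R 7/8 · (4,6)R 4/5
Row 5: (5,1)B 3/4 · (5,2)R 1/7 · (5,3)B 4/8 · (5,4)R 5/8 · (5,5)R 5/7 · (5,6)B 0/4
Row 6: (6,2)B 3/6 · (6,3)B 3/8 · (6,4)B 2/8 · (6,5)R 4/6
Row 7: (7,2)R 1/3 · (7,3)R 2/5 · (7,4)R 3/5 · (7,5)R 2/3
Sum over 38 agents: 2/3 + 4/5 + 4/5 + 1/5 + 2/5 + 1/3 + 0/5 + 6/8 + 5/8 + 3/8 + 5/8 + 3/5 + 4/5 + 5/8 + 3/8 + 6/8 + 7/8 + 5/5 + 4/5 + 5/8 + 5/8 + 7/8 + 7/8 + 4/5 + 3/4 + 1/7 + 4/8 + 5/8 + 5/7 + 0/4 + 3/6 + 3/8 + 2/8 + 4/6 + 1/3 + 2/5 + 3/5 + 2/3 = 2281/105; mean = 2281/105 ÷ 38 = 2281/3990 = 0.571679… → 0.572.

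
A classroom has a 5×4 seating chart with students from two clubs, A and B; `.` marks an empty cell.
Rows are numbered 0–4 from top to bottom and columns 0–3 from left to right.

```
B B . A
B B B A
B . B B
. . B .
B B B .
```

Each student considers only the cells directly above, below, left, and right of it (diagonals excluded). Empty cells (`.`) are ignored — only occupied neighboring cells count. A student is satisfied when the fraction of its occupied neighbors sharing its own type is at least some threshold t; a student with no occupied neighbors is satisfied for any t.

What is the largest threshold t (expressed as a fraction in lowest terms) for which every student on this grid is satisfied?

1/3

Row 0: (0,0)B 2/2 · (0,1)B 2/2 · (0,3)A 1/1
Row 1: (1,0)B 3/3 · (1,1)B 3/3 · (1,2)B 2/3 · (1,3)A 1/3
Row 2: (2,0)B 1/1 · (2,2)B 3/3 · (2,3)B 1/2
Row 3: (3,2)B 2/2
Row 4: (4,0)B 1/1 · (4,1)B 2/2 · (4,2)B 2/2
The smallest same-type fraction is 1/3 at (1,3), which reduces to 1/3. Any threshold above that leaves this student unsatisfied.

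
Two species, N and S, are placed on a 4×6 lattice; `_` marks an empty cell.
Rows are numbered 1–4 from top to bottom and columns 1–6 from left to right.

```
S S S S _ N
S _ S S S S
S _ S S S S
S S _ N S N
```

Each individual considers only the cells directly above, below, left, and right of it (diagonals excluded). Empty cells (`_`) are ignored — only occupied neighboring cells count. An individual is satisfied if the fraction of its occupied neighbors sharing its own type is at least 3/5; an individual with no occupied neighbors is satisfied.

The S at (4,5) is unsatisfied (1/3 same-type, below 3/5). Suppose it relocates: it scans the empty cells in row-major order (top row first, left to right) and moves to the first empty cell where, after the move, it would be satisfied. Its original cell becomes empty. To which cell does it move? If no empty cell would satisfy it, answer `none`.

(1,5)

Vacating (4,5). Empty cells in order:
  (1,5): 2/3 same-type → satisfied — stop here.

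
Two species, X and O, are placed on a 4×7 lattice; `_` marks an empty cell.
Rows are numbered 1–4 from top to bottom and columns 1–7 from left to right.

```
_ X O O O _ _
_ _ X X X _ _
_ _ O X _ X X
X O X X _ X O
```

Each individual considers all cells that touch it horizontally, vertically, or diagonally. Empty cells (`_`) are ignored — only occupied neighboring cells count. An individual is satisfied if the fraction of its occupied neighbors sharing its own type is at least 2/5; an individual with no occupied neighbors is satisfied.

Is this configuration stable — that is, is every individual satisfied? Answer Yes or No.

(1,2)X 1/2 ✓
(1,3)O 1/4 ✗
(1,4)O 2/5 ✓
(1,5)O 1/3 ✗
(2,3)X 3/6 ✓
(2,4)X 3/7 ✓
(2,5)X 3/5 ✓
(3,3)O 1/6 ✗
(3,4)X 5/6 ✓
(3,6)X 3/4 ✓
(3,7)X 2/3 ✓
(4,1)X 0/1 ✗
(4,2)O 1/3 ✗
(4,3)X 2/4 ✓
(4,4)X 2/3 ✓
(4,6)X 2/3 ✓
(4,7)O 0/3 ✗
For instance (1,3) has only 1/4 same-type neighbors, below 2/5.

No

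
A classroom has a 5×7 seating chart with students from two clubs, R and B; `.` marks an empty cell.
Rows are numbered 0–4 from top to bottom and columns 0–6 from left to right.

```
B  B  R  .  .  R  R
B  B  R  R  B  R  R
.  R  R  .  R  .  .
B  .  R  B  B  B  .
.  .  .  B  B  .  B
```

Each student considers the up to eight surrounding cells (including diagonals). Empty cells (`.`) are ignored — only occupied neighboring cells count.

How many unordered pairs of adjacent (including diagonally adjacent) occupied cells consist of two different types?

Scan each occupied cell's neighbors to the right and below (and the two forward diagonals) so each pair is counted once.
Row 0: B(0,0)–B(0,1)= B(0,0)–B(1,0)= B(0,0)–B(1,1)= B(0,1)–R(0,2)≠ B(0,1)–B(1,1)= B(0,1)–R(1,2)≠ B(0,1)–B(1,0)= R(0,2)–R(1,2)= R(0,2)–R(1,3)= R(0,2)–B(1,1)≠ R(0,5)–R(0,6)= R(0,5)–R(1,5)= R(0,5)–R(1,6)= R(0,5)–B(1,4)≠ R(0,6)–R(1,6)= R(0,6)–R(1,5)=  → 4/16 unlike.
Row 1: B(1,0)–B(1,1)= B(1,0)–R(2,1)≠ B(1,1)–R(1,2)≠ B(1,1)–R(2,1)≠ B(1,1)–R(2,2)≠ R(1,2)–R(1,3)= R(1,2)–R(2,2)= R(1,2)–R(2,1)= R(1,3)–B(1,4)≠ R(1,3)–R(2,4)= R(1,3)–R(2,2)= B(1,4)–R(1,5)≠ B(1,4)–R(2,4)≠ R(1,5)–R(1,6)= R(1,5)–R(2,4)=  → 7/15 unlike.
Row 2: R(2,1)–R(2,2)= R(2,1)–R(3,2)= R(2,1)–B(3,0)≠ R(2,2)–R(3,2)= R(2,2)–B(3,3)≠ R(2,4)–B(3,4)≠ R(2,4)–B(3,5)≠ R(2,4)–B(3,3)≠  → 5/8 unlike.
Row 3: R(3,2)–B(3,3)≠ R(3,2)–B(4,3)≠ B(3,3)–B(3,4)= B(3,3)–B(4,3)= B(3,3)–B(4,4)= B(3,4)–B(3,5)= B(3,4)–B(4,4)= B(3,4)–B(4,3)= B(3,5)–B(4,6)= B(3,5)–B(4,4)=  → 2/10 unlike.
Row 4: B(4,3)–B(4,4)=  → 0/1 unlike.
Total adjacent occupied pairs: 50; unlike-type pairs: 18.

18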